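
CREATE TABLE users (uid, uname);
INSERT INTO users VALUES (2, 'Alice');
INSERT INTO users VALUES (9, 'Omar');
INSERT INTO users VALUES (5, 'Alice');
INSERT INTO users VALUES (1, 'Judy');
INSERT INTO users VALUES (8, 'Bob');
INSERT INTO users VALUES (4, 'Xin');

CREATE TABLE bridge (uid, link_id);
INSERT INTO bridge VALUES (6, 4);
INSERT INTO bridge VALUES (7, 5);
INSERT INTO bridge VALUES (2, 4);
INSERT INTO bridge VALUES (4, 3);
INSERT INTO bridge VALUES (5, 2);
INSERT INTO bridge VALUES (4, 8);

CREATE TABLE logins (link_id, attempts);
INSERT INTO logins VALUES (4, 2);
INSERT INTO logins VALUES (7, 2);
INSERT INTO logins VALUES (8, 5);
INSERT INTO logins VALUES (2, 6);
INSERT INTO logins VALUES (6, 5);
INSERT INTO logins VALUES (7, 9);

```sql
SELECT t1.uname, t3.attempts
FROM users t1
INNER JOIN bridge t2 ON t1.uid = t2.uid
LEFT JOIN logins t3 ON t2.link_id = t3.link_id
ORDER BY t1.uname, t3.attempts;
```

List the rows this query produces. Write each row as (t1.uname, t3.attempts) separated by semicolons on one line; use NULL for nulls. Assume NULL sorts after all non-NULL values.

Joins associate left-to-right: users INNER JOIN bridge on uid gives 4 intermediate row(s).
Then LEFT JOIN `logins t3` on link_id: each of those 4 rows is kept; rows whose t2.link_id has no match in t3 get NULL for t3's columns.

(Alice, 2); (Alice, 6); (Xin, 5); (Xin, NULL)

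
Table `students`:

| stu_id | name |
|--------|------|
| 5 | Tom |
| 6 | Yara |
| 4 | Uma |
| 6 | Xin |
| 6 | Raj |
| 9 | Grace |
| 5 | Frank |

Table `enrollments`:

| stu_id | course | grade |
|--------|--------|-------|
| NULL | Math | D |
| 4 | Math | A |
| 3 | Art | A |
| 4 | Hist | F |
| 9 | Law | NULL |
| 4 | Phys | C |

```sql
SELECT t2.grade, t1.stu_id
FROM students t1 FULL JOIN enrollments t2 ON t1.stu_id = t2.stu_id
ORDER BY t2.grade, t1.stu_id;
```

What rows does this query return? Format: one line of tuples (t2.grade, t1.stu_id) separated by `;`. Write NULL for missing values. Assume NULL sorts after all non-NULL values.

FULL OUTER JOIN keeps every row from both sides; unmatched rows get NULL for the other side's columns.
Matching on t1.stu_id = t2.stu_id. A NULL in a compared column never satisfies the condition.
Matched pairs: 4; unmatched t1 rows kept: 5; unmatched t2 rows kept: 2.

(A, 4); (A, NULL); (C, 4); (D, NULL); (F, 4); (NULL, 5); (NULL, 5); (NULL, 6); (NULL, 6); (NULL, 6); (NULL, 9)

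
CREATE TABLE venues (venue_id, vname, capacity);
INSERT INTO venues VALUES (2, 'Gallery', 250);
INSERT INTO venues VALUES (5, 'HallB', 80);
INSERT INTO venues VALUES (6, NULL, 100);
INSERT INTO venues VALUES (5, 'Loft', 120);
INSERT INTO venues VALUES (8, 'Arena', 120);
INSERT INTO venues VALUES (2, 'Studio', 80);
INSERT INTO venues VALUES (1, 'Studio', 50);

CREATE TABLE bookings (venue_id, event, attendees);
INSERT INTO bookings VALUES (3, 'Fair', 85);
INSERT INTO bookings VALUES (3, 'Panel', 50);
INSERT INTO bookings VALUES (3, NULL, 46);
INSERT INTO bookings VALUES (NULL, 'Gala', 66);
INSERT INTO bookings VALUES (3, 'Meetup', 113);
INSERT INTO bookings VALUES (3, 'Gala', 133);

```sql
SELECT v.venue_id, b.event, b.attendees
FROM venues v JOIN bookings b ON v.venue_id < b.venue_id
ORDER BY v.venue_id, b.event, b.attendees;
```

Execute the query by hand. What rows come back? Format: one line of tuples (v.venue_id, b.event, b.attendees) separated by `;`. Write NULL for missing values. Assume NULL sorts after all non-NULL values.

(1, Fair, 85); (1, Gala, 133); (1, Meetup, 113); (1, Panel, 50); (1, NULL, 46); (2, Fair, 85); (2, Fair, 85); (2, Gala, 133); (2, Gala, 133); (2, Meetup, 113); (2, Meetup, 113); (2, Panel, 50); (2, Panel, 50); (2, NULL, 46); (2, NULL, 46)

INNER JOIN keeps only pairs where the ON condition holds.
Matching on v.venue_id < b.venue_id. A NULL in a compared column never satisfies the condition.
- v (venue_id=2) pairs with 5 row(s) of b.
- v (venue_id=5) has no partner → excluded.
- v (venue_id=6) has no partner → excluded.
- v (venue_id=5) has no partner → excluded.
- v (venue_id=8) has no partner → excluded.
- v (venue_id=2) pairs with 5 row(s) of b.
- v (venue_id=1) pairs with 5 row(s) of b.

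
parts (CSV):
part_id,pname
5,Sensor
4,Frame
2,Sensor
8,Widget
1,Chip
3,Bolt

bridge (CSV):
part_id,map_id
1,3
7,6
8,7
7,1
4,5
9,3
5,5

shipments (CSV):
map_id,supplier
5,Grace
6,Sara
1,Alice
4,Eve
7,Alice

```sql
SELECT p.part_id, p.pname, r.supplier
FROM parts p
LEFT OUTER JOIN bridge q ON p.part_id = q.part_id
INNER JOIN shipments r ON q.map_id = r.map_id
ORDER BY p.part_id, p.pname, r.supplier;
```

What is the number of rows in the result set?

3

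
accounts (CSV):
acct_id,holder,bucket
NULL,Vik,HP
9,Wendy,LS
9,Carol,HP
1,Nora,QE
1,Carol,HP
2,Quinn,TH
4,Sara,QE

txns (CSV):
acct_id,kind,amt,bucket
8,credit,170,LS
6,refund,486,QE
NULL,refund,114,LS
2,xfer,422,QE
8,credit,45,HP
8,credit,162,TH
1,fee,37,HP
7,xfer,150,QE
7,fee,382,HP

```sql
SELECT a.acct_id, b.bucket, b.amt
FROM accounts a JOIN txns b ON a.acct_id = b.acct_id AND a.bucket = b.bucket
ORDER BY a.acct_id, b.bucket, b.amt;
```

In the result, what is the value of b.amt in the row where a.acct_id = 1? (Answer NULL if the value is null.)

37

INNER JOIN keeps only pairs where the ON condition holds.
Matching on a.acct_id = b.acct_id AND a.bucket = b.bucket. A NULL in a compared column never satisfies the condition.
- a[0] acct_id=NULL, bucket=HP → no match; dropped.
- a[1] acct_id=9, bucket=LS → no match; dropped.
- a[2] acct_id=9, bucket=HP → no match; dropped.
- a[3] acct_id=1, bucket=QE → no match; dropped.
- a[4] acct_id=1, bucket=HP → 1 match(es) in b → 1 row(s).
- a[5] acct_id=2, bucket=TH → no match; dropped.
- a[6] acct_id=4, bucket=QE → no match; dropped.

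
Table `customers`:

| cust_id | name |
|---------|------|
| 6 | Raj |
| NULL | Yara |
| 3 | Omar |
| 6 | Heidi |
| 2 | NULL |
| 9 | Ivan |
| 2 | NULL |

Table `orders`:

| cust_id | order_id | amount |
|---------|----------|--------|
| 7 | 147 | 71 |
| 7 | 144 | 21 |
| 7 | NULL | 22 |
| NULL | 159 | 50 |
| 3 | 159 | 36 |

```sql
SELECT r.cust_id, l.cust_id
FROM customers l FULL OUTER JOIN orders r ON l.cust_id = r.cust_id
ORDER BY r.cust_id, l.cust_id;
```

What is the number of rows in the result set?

FULL OUTER JOIN keeps every row from both sides; unmatched rows get NULL for the other side's columns.
Matching on l.cust_id = r.cust_id. A NULL in a compared column never satisfies the condition.
- l[0] cust_id=6 → no match; kept with NULLs on the r side.
- l[1] cust_id=NULL → no match; kept with NULLs on the r side.
- l[2] cust_id=3 → 1 match(es) in r → 1 row(s).
- l[3] cust_id=6 → no match; kept with NULLs on the r side.
- l[4] cust_id=2 → no match; kept with NULLs on the r side.
- l[5] cust_id=9 → no match; kept with NULLs on the r side.
- l[6] cust_id=2 → no match; kept with NULLs on the r side.
- 4 r row(s) had no l match → kept, l columns NULL.
Total: 1 matched + 10 padded = 11 rows.

11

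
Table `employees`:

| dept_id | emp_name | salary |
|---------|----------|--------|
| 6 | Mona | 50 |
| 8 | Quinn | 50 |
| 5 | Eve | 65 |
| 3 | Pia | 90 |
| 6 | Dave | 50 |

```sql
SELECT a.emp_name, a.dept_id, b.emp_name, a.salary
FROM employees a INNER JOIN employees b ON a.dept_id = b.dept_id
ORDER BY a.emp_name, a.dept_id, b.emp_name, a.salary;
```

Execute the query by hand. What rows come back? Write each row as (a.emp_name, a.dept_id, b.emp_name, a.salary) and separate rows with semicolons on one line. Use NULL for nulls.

(Dave, 6, Dave, 50); (Dave, 6, Mona, 50); (Eve, 5, Eve, 65); (Mona, 6, Dave, 50); (Mona, 6, Mona, 50); (Pia, 3, Pia, 90); (Quinn, 8, Quinn, 50)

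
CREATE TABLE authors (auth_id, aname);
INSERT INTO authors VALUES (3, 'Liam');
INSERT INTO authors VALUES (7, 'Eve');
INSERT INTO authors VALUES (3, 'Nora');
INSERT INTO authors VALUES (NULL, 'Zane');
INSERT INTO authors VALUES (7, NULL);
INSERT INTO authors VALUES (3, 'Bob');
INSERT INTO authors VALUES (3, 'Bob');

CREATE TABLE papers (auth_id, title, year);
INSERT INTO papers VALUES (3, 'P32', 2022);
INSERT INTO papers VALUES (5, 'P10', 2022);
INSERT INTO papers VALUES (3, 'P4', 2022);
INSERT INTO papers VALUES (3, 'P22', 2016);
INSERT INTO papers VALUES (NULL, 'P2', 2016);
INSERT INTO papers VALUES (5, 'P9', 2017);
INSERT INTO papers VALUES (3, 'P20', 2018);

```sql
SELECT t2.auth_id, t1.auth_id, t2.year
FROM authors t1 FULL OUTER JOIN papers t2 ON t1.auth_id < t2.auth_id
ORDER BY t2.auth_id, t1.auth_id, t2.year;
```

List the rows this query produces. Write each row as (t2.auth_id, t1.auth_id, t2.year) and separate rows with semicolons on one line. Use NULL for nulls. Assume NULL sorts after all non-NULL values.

(3, NULL, 2016); (3, NULL, 2018); (3, NULL, 2022); (3, NULL, 2022); (5, 3, 2017); (5, 3, 2017); (5, 3, 2017); (5, 3, 2017); (5, 3, 2022); (5, 3, 2022); (5, 3, 2022); (5, 3, 2022); (NULL, 7, NULL); (NULL, 7, NULL); (NULL, NULL, 2016); (NULL, NULL, NULL)

FULL OUTER JOIN keeps every row from both sides; unmatched rows get NULL for the other side's columns.
Matching on t1.auth_id < t2.auth_id. A NULL in a compared column never satisfies the condition.
- t1 row (auth_id=3): matches 2 t2 row(s) → 2 output row(s).
- t1 row (auth_id=7): no match → kept, t2 columns NULL.
- t1 row (auth_id=3): matches 2 t2 row(s) → 2 output row(s).
- t1 row (auth_id=NULL): no match → kept, t2 columns NULL.
- t1 row (auth_id=7): no match → kept, t2 columns NULL.
- t1 row (auth_id=3): matches 2 t2 row(s) → 2 output row(s).
- t1 row (auth_id=3): matches 2 t2 row(s) → 2 output row(s).
- 5 row(s) from t2 found no t1 partner → padded with NULL.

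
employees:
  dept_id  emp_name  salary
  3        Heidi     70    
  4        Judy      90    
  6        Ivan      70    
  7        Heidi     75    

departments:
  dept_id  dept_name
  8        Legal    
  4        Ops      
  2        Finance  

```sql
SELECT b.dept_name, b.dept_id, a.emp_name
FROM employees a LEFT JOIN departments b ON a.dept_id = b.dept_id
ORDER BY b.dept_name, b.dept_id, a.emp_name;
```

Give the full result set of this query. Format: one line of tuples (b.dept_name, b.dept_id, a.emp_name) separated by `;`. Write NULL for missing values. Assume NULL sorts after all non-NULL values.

(Ops, 4, Judy); (NULL, NULL, Heidi); (NULL, NULL, Heidi); (NULL, NULL, Ivan)

LEFT JOIN keeps every row from `employees`; unmatched rows get NULL for `departments`'s columns.
Matching on a.dept_id = b.dept_id.
- dept_id=3: no b row matches, row kept with b columns NULL.
- dept_id=4: 1 matching b row(s), so 1 row(s) emitted.
- dept_id=6: no b row matches, row kept with b columns NULL.
- dept_id=7: no b row matches, row kept with b columns NULL.
After projecting and ordering:
b.dept_name | b.dept_id | a.emp_name
Ops | 4 | Judy
NULL | NULL | Heidi
NULL | NULL | Heidi
NULL | NULL | Ivan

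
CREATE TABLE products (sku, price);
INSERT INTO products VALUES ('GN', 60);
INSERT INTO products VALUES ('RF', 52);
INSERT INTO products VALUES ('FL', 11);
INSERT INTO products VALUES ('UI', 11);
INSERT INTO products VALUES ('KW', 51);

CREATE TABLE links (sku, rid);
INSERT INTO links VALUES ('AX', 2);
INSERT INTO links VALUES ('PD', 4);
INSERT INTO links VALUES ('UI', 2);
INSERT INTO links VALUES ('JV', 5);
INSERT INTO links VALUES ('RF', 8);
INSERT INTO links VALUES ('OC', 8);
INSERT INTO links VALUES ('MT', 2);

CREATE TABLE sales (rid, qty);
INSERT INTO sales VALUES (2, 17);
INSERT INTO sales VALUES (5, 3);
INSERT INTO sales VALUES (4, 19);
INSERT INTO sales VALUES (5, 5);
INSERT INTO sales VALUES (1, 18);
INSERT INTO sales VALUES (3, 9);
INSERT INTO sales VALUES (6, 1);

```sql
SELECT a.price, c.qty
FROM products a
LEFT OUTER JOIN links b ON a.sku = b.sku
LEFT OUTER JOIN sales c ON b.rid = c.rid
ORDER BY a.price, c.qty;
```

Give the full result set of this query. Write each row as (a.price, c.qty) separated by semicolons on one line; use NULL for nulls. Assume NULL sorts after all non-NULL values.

Evaluate left to right. First `products a LEFT JOIN links b` on sku: 5 row(s).
Then LEFT JOIN `sales c` on rid: each of those 5 rows is kept; rows whose b.rid has no match in c get NULL for c's columns.

(11, 17); (11, NULL); (51, NULL); (52, NULL); (60, NULL)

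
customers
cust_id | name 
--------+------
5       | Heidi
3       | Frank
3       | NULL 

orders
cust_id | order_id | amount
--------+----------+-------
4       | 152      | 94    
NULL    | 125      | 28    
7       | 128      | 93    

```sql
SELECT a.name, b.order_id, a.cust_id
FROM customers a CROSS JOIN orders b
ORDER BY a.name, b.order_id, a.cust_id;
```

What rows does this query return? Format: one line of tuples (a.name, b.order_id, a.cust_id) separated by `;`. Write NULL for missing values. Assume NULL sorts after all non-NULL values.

(Frank, 125, 3); (Frank, 128, 3); (Frank, 152, 3); (Heidi, 125, 5); (Heidi, 128, 5); (Heidi, 152, 5); (NULL, 125, 3); (NULL, 128, 3); (NULL, 152, 3)

CROSS JOIN pairs every row of `customers` with every row of `orders`: 3 × 3 = 9 rows.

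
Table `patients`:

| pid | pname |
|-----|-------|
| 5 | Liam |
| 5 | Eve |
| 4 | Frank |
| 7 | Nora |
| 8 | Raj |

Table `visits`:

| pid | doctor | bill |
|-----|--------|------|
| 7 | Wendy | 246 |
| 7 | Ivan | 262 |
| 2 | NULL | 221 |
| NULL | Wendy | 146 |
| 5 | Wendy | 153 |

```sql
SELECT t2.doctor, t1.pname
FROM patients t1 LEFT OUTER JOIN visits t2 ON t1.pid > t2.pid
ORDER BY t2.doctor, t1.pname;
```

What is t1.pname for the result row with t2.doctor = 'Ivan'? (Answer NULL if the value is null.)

LEFT JOIN keeps every row from `patients`; unmatched rows get NULL for `visits`'s columns.
Matching on t1.pid > t2.pid. A NULL in a compared column never satisfies the condition.
Matched pairs: 9; unmatched t1 rows kept: 0.

Raj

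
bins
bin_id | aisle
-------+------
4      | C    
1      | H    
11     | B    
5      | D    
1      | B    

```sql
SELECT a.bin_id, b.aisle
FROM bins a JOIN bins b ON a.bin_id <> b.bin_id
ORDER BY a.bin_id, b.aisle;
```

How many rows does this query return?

18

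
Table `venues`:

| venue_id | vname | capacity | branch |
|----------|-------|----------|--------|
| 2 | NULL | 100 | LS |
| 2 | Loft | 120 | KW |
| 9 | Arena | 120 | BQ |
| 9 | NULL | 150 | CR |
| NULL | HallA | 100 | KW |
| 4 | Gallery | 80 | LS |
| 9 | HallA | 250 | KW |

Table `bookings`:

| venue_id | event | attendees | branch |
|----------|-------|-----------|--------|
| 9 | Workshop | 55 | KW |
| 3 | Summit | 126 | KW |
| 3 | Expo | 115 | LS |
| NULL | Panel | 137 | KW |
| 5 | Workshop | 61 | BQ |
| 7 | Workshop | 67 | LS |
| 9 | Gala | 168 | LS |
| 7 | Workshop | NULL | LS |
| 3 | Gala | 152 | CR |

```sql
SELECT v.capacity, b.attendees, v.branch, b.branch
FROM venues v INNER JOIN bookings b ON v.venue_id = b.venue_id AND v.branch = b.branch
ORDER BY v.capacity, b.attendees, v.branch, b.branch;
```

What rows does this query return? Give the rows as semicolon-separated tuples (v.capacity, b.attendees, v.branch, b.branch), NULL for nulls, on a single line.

(250, 55, KW, KW)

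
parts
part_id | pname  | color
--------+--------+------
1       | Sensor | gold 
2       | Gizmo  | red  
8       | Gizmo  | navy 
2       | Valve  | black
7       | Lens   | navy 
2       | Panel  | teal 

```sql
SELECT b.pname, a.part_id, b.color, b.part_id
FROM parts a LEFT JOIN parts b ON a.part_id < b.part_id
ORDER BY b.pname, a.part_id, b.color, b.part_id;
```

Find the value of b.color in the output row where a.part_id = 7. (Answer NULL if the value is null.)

LEFT JOIN keeps every row from `parts a`; unmatched rows get NULL for `parts b`'s columns.
Matching on a.part_id < b.part_id.
- a row (part_id=1): matches 5 b row(s) → 5 output row(s).
- a row (part_id=2): matches 2 b row(s) → 2 output row(s).
- a row (part_id=8): no match → kept, b columns NULL.
- a row (part_id=2): matches 2 b row(s) → 2 output row(s).
- a row (part_id=7): matches 1 b row(s) → 1 output row(s).
- a row (part_id=2): matches 2 b row(s) → 2 output row(s).

navy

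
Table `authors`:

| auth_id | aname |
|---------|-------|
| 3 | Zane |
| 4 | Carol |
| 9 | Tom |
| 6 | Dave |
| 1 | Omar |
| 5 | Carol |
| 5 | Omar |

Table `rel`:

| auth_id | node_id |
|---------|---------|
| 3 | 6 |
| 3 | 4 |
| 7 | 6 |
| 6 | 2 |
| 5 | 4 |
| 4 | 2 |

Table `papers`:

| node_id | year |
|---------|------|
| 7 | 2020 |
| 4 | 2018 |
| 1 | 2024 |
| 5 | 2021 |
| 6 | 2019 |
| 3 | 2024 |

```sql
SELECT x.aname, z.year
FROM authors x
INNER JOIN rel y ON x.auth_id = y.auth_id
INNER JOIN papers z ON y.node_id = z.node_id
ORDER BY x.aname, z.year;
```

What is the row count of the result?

Evaluate left to right. First `authors x INNER JOIN rel y` on auth_id: 6 row(s).
Then INNER JOIN `papers z` on node_id: keep only rows whose y.node_id appears in z.
Result: 4 row(s).

4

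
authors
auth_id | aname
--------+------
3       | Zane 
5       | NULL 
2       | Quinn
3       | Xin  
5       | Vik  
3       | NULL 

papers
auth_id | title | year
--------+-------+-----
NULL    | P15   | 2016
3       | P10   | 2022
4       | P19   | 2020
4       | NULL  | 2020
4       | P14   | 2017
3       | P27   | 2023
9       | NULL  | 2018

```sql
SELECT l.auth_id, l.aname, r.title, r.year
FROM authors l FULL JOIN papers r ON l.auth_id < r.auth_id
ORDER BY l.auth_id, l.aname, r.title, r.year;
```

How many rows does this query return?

21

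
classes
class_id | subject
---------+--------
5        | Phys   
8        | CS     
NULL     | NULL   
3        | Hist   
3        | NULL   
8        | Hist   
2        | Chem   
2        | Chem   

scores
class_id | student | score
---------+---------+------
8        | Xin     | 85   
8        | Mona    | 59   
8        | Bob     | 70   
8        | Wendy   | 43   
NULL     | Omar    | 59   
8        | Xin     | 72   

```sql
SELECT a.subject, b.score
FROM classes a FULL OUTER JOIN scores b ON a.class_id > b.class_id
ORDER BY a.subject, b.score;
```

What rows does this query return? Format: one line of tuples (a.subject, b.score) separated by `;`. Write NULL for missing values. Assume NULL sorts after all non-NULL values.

(CS, NULL); (Chem, NULL); (Chem, NULL); (Hist, NULL); (Hist, NULL); (Phys, NULL); (NULL, 43); (NULL, 59); (NULL, 59); (NULL, 70); (NULL, 72); (NULL, 85); (NULL, NULL); (NULL, NULL)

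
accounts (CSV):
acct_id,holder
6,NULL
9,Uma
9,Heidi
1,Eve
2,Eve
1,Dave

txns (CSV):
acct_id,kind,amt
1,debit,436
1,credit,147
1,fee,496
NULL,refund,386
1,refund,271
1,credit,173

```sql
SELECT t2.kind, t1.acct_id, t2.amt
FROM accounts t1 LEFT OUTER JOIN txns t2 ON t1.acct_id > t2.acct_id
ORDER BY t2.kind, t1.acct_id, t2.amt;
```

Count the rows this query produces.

22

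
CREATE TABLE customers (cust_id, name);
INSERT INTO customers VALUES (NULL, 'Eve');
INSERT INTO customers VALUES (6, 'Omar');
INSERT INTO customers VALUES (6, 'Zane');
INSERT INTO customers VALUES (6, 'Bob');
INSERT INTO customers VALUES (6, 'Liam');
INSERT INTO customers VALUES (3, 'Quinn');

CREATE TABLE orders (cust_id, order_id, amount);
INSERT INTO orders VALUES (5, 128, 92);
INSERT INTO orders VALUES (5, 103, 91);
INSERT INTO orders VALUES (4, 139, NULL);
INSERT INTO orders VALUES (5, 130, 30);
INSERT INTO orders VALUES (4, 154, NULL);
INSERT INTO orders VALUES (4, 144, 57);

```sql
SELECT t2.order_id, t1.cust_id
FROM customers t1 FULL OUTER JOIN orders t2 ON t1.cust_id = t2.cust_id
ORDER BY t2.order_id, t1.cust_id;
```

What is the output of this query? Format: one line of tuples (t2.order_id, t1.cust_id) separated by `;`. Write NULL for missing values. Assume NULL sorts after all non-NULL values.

FULL OUTER JOIN keeps every row from both sides; unmatched rows get NULL for the other side's columns.
Matching on t1.cust_id = t2.cust_id. A NULL in a compared column never satisfies the condition.
- cust_id=NULL: no t2 row matches, row kept with t2 columns NULL.
- cust_id=6: no t2 row matches, row kept with t2 columns NULL.
- cust_id=6: no t2 row matches, row kept with t2 columns NULL.
- cust_id=6: no t2 row matches, row kept with t2 columns NULL.
- cust_id=6: no t2 row matches, row kept with t2 columns NULL.
- cust_id=3: no t2 row matches, row kept with t2 columns NULL.
- 6 row(s) from t2 found no t1 partner → padded with NULL.

(103, NULL); (128, NULL); (130, NULL); (139, NULL); (144, NULL); (154, NULL); (NULL, 3); (NULL, 6); (NULL, 6); (NULL, 6); (NULL, 6); (NULL, NULL)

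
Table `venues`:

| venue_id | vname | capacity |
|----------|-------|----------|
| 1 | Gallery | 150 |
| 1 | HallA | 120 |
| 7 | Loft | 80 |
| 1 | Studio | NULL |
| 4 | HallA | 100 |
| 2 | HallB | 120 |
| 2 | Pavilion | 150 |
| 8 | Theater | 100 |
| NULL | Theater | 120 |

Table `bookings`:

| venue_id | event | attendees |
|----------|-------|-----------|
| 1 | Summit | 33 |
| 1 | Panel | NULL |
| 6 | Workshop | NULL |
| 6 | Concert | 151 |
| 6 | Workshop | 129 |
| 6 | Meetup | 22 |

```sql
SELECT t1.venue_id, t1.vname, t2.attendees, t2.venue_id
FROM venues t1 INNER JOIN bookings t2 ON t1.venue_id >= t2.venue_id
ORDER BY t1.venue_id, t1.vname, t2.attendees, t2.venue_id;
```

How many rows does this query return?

INNER JOIN keeps only pairs where the ON condition holds.
Matching on t1.venue_id >= t2.venue_id. A NULL in a compared column never satisfies the condition.
Matched pairs: 24.
Total: 24 rows.

24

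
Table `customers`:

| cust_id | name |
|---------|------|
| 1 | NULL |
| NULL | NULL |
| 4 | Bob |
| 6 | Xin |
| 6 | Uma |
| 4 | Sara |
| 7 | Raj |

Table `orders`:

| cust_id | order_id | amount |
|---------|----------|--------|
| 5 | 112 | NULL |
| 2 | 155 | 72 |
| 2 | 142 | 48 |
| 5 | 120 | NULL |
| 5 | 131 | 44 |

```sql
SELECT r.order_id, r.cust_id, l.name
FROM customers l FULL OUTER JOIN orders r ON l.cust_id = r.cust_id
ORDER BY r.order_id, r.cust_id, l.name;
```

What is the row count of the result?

12

FULL OUTER JOIN keeps every row from both sides; unmatched rows get NULL for the other side's columns.
Matching on l.cust_id = r.cust_id. A NULL in a compared column never satisfies the condition.
Matched pairs: 0; unmatched l rows kept: 7; unmatched r rows kept: 5.
Total: 0 matched + 12 padded = 12 rows.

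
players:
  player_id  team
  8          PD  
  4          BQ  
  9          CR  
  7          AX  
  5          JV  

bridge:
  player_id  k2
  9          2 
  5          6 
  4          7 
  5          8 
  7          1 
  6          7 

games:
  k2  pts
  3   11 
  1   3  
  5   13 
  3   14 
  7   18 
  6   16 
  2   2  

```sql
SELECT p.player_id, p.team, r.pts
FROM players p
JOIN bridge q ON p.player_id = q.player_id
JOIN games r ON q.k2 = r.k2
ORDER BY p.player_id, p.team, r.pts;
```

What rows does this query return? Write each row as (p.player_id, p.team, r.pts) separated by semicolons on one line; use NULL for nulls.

(4, BQ, 18); (5, JV, 16); (7, AX, 3); (9, CR, 2)

Step 1 — p INNER JOIN q on player_id → 5 row(s).
Then INNER JOIN `games r` on k2: keep only rows whose q.k2 appears in r.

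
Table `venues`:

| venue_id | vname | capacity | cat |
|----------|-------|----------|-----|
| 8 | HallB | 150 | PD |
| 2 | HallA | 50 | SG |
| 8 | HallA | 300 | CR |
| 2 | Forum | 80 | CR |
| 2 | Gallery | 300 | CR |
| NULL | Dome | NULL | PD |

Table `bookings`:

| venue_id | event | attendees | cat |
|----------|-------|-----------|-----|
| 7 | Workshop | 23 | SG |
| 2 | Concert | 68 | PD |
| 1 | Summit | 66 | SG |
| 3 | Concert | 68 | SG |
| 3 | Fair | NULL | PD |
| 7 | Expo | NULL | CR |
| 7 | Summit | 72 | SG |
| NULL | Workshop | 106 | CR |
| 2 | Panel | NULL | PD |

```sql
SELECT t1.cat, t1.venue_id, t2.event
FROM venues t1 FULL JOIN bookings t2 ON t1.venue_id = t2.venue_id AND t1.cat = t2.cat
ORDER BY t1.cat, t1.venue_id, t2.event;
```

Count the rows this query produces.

15

FULL OUTER JOIN keeps every row from both sides; unmatched rows get NULL for the other side's columns.
Matching on t1.venue_id = t2.venue_id AND t1.cat = t2.cat. A NULL in a compared column never satisfies the condition.
Matched pairs: 0; unmatched t1 rows kept: 6; unmatched t2 rows kept: 9.
Total: 0 matched + 15 padded = 15 rows.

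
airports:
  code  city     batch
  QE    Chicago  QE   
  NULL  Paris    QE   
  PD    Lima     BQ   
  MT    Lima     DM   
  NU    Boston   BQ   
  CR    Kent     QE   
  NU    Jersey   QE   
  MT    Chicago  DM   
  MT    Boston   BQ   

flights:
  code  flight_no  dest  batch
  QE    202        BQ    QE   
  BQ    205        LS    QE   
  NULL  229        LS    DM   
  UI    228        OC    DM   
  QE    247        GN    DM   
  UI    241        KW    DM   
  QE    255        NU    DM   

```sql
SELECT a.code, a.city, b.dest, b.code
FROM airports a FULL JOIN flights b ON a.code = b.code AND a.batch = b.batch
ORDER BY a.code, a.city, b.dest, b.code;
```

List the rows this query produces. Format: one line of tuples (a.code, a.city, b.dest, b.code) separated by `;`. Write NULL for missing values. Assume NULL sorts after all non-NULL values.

(CR, Kent, NULL, NULL); (MT, Boston, NULL, NULL); (MT, Chicago, NULL, NULL); (MT, Lima, NULL, NULL); (NU, Boston, NULL, NULL); (NU, Jersey, NULL, NULL); (PD, Lima, NULL, NULL); (QE, Chicago, BQ, QE); (NULL, Paris, NULL, NULL); (NULL, NULL, GN, QE); (NULL, NULL, KW, UI); (NULL, NULL, LS, BQ); (NULL, NULL, LS, NULL); (NULL, NULL, NU, QE); (NULL, NULL, OC, UI)

FULL OUTER JOIN keeps every row from both sides; unmatched rows get NULL for the other side's columns.
Matching on a.code = b.code AND a.batch = b.batch. A NULL in a compared column never satisfies the condition.
- a (code=QE, batch=QE) pairs with 1 row(s) of b.
- a (code=NULL, batch=QE) has no partner → padded with NULL.
- a (code=PD, batch=BQ) has no partner → padded with NULL.
- a (code=MT, batch=DM) has no partner → padded with NULL.
- a (code=NU, batch=BQ) has no partner → padded with NULL.
- a (code=CR, batch=QE) has no partner → padded with NULL.
- a (code=NU, batch=QE) has no partner → padded with NULL.
- a (code=MT, batch=DM) has no partner → padded with NULL.
- a (code=MT, batch=BQ) has no partner → padded with NULL.
- 6 row(s) from b found no a partner → padded with NULL.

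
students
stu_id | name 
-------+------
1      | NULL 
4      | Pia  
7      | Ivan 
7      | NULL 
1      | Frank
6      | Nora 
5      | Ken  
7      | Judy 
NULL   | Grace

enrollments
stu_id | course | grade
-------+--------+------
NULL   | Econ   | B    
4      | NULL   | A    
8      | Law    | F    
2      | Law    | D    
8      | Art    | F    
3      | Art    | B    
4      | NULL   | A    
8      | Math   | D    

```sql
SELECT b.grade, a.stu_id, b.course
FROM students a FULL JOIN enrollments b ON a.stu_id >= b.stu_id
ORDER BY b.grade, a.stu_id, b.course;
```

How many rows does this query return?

FULL OUTER JOIN keeps every row from both sides; unmatched rows get NULL for the other side's columns.
Matching on a.stu_id >= b.stu_id. A NULL in a compared column never satisfies the condition.
Matched pairs: 24; unmatched a rows kept: 3; unmatched b rows kept: 4.
Total: 24 matched + 7 padded = 31 rows.

31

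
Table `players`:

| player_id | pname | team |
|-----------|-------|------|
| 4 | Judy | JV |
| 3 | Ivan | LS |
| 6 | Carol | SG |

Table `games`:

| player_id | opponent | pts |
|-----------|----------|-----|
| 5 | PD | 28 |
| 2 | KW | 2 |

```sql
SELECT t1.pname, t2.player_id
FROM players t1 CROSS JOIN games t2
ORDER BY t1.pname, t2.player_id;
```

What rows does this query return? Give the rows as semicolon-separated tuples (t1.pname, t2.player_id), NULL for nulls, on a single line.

CROSS JOIN pairs every row of `players` with every row of `games`: 3 × 2 = 6 rows.

(Carol, 2); (Carol, 5); (Ivan, 2); (Ivan, 5); (Judy, 2); (Judy, 5)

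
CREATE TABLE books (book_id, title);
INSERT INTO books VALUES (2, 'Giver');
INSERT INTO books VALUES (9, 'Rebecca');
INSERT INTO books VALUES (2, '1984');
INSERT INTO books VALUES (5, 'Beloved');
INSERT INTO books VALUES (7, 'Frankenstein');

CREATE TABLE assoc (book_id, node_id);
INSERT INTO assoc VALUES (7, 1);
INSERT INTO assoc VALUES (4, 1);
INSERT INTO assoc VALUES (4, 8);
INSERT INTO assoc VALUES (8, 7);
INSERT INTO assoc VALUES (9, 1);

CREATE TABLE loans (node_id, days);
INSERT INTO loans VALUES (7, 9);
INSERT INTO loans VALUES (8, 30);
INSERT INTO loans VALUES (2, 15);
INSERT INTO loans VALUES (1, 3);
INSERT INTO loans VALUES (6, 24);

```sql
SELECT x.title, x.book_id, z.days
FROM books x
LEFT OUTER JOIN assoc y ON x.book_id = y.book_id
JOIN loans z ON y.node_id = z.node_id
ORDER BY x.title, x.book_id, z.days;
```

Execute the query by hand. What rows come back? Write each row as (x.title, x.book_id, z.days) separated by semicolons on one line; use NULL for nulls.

Evaluate left to right. First `books x LEFT JOIN assoc y` on book_id: 5 row(s).
Then INNER JOIN `loans z` on node_id: keep only rows whose y.node_id appears in z.

(Frankenstein, 7, 3); (Rebecca, 9, 3)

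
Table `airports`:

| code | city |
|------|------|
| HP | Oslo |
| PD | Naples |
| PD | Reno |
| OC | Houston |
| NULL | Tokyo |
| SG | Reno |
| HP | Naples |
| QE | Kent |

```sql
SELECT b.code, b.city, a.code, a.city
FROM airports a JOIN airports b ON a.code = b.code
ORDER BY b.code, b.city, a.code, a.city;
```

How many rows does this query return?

11

INNER JOIN keeps only pairs where the ON condition holds.
Matching on a.code = b.code. A NULL in a compared column never satisfies the condition.
Matched pairs: 11.
Total: 11 rows.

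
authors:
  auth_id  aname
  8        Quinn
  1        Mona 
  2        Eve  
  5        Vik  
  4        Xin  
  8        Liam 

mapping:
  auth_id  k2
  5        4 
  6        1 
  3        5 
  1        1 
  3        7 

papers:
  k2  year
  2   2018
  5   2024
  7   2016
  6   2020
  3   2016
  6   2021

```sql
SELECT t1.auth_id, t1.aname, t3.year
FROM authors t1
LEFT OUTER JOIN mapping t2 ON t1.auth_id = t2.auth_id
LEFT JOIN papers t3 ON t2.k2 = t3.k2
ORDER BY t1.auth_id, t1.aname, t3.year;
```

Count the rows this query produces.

Joins associate left-to-right: authors LEFT JOIN mapping on auth_id gives 6 intermediate row(s).
Then LEFT JOIN `papers t3` on k2: each of those 6 rows is kept; rows whose t2.k2 has no match in t3 get NULL for t3's columns.
Result: 6 row(s).

6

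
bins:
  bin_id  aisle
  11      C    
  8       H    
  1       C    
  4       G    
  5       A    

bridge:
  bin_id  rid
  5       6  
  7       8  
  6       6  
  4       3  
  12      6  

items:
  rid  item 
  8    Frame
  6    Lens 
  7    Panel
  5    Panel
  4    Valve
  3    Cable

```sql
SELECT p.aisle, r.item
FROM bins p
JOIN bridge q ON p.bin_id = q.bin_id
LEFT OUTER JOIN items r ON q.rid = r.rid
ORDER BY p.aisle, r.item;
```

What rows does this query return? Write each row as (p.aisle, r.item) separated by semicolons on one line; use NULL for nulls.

(A, Lens); (G, Cable)

Evaluate left to right. First `bins p INNER JOIN bridge q` on bin_id: 2 row(s).
Then LEFT JOIN `items r` on rid: each of those 2 rows is kept; rows whose q.rid has no match in r get NULL for r's columns.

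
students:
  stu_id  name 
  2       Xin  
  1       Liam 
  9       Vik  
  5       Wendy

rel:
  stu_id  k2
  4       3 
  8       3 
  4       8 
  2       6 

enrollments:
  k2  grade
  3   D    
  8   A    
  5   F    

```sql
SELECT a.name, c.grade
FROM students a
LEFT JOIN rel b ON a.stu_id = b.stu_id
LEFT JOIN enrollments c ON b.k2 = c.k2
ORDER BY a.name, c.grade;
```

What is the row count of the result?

Joins associate left-to-right: students LEFT JOIN rel on stu_id gives 4 intermediate row(s).
Then LEFT JOIN `enrollments c` on k2: each of those 4 rows is kept; rows whose b.k2 has no match in c get NULL for c's columns.
Result: 4 row(s).

4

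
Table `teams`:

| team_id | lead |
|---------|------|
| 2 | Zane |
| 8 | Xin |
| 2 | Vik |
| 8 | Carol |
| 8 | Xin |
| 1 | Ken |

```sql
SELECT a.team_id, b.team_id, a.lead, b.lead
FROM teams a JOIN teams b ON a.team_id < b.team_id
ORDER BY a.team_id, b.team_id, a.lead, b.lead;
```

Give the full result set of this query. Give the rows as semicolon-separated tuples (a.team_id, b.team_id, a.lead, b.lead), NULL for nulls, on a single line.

INNER JOIN keeps only pairs where the ON condition holds.
Matching on a.team_id < b.team_id.
Matched pairs: 11.

(1, 2, Ken, Vik); (1, 2, Ken, Zane); (1, 8, Ken, Carol); (1, 8, Ken, Xin); (1, 8, Ken, Xin); (2, 8, Vik, Carol); (2, 8, Vik, Xin); (2, 8, Vik, Xin); (2, 8, Zane, Carol); (2, 8, Zane, Xin); (2, 8, Zane, Xin)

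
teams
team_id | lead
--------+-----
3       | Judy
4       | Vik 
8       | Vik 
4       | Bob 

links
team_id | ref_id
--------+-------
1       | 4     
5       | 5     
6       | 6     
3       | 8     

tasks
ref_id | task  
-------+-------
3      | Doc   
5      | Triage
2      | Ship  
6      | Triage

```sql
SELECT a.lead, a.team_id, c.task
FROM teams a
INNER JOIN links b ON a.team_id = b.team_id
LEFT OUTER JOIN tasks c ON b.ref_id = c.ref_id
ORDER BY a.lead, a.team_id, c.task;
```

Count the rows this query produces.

1

Evaluate left to right. First `teams a INNER JOIN links b` on team_id: 1 row(s).
Then LEFT JOIN `tasks c` on ref_id: each of those 1 rows is kept; rows whose b.ref_id has no match in c get NULL for c's columns.
Result: 1 row(s).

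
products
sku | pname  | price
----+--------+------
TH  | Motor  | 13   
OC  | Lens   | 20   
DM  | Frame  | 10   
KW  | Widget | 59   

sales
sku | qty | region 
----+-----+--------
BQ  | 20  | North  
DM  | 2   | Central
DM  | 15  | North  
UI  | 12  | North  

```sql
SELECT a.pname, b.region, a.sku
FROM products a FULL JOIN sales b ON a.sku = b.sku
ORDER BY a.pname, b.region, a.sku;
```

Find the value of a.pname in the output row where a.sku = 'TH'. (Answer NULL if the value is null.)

Motor

FULL OUTER JOIN keeps every row from both sides; unmatched rows get NULL for the other side's columns.
Matching on a.sku = b.sku.
Matched pairs: 2; unmatched a rows kept: 3; unmatched b rows kept: 2.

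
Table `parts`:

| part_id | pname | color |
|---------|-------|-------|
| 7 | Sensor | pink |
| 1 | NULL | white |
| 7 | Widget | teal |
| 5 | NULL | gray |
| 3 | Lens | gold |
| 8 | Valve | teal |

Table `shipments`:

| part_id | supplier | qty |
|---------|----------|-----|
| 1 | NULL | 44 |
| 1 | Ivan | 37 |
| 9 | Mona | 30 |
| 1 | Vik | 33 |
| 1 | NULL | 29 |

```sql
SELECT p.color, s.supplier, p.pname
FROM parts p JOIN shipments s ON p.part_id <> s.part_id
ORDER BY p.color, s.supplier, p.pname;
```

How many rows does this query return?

INNER JOIN keeps only pairs where the ON condition holds.
Matching on p.part_id <> s.part_id.
Matched pairs: 26.
Total: 26 rows.

26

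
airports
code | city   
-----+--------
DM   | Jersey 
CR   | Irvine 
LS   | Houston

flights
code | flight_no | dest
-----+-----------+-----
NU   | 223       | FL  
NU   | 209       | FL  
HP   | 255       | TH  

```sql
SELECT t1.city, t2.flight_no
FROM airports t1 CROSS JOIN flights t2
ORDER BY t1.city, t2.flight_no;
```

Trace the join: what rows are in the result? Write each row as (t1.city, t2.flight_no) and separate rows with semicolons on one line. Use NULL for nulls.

CROSS JOIN pairs every row of `airports` with every row of `flights`: 3 × 3 = 9 rows.
After projecting and ordering:
t1.city | t2.flight_no
Houston | 209
Houston | 223
Houston | 255
Irvine | 209
Irvine | 223
Irvine | 255
Jersey | 209
Jersey | 223
Jersey | 255

(Houston, 209); (Houston, 223); (Houston, 255); (Irvine, 209); (Irvine, 223); (Irvine, 255); (Jersey, 209); (Jersey, 223); (Jersey, 255)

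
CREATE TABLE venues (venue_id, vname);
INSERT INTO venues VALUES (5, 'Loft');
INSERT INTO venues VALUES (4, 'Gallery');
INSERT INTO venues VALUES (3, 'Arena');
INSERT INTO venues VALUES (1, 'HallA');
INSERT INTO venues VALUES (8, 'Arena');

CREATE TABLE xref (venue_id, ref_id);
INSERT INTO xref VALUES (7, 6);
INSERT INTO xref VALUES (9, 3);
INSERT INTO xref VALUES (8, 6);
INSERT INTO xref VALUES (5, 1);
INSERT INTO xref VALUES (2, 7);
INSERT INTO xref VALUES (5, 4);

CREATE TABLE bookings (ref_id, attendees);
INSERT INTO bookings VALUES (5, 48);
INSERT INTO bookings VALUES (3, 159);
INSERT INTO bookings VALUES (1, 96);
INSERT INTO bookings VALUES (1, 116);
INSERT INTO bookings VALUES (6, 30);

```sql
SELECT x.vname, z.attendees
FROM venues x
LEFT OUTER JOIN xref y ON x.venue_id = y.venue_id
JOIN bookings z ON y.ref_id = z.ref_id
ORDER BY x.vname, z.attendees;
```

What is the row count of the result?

3

Step 1 — x LEFT JOIN y on venue_id → 6 row(s).
Then INNER JOIN `bookings z` on ref_id: keep only rows whose y.ref_id appears in z.
Result: 3 row(s).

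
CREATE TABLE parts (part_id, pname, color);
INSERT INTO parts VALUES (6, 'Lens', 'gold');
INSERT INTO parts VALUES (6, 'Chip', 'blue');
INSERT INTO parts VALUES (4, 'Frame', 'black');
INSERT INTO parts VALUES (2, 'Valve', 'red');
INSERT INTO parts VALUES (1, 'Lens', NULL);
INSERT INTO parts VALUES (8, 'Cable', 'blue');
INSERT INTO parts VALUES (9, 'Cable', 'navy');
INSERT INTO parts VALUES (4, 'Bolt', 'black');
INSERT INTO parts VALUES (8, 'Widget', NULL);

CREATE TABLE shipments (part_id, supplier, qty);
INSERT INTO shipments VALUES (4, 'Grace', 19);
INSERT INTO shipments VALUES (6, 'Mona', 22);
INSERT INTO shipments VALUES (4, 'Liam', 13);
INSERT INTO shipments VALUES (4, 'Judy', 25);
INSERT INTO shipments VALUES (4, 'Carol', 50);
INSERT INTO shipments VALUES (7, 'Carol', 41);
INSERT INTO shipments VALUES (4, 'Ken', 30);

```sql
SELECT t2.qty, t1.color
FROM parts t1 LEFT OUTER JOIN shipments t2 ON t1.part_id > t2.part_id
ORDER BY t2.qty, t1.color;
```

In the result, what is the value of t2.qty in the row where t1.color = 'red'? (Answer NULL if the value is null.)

NULL

LEFT JOIN keeps every row from `parts`; unmatched rows get NULL for `shipments`'s columns.
Matching on t1.part_id > t2.part_id.
Matched pairs: 31; unmatched t1 rows kept: 4.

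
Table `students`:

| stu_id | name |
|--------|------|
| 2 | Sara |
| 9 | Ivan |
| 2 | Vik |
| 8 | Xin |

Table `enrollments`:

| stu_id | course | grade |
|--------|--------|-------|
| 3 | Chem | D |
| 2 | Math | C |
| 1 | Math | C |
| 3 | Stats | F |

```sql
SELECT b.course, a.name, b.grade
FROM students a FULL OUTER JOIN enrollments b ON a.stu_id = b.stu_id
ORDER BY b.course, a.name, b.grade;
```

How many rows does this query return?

7

FULL OUTER JOIN keeps every row from both sides; unmatched rows get NULL for the other side's columns.
Matching on a.stu_id = b.stu_id.
- stu_id=2: 1 matching b row(s), so 1 row(s) emitted.
- stu_id=9: no b row matches, row kept with b columns NULL.
- stu_id=2: 1 matching b row(s), so 1 row(s) emitted.
- stu_id=8: no b row matches, row kept with b columns NULL.
- 3 row(s) from b found no a partner → padded with NULL.
Total: 2 matched + 5 padded = 7 rows.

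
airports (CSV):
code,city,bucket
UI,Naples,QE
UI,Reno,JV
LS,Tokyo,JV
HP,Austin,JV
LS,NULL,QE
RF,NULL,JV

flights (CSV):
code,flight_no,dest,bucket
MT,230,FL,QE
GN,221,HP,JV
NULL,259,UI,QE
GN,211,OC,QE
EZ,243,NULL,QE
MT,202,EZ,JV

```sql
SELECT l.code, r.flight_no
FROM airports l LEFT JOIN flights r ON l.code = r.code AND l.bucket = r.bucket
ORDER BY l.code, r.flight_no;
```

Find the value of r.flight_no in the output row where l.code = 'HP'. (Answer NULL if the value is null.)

NULL

LEFT JOIN keeps every row from `airports`; unmatched rows get NULL for `flights`'s columns.
Matching on l.code = r.code AND l.bucket = r.bucket. A NULL in a compared column never satisfies the condition.
Matched pairs: 0; unmatched l rows kept: 6.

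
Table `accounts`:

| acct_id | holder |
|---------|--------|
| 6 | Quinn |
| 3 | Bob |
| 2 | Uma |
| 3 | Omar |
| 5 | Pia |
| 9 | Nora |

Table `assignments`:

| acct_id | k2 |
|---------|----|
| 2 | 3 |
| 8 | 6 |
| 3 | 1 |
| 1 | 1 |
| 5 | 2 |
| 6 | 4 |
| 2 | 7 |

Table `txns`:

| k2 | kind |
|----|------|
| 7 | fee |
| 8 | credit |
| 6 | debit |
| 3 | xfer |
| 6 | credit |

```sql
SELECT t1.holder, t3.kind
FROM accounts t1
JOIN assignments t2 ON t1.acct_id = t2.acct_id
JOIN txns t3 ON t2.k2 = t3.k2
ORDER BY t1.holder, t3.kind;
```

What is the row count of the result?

2

Evaluate left to right. First `accounts t1 INNER JOIN assignments t2` on acct_id: 6 row(s).
Then INNER JOIN `txns t3` on k2: keep only rows whose t2.k2 appears in t3.
Result: 2 row(s).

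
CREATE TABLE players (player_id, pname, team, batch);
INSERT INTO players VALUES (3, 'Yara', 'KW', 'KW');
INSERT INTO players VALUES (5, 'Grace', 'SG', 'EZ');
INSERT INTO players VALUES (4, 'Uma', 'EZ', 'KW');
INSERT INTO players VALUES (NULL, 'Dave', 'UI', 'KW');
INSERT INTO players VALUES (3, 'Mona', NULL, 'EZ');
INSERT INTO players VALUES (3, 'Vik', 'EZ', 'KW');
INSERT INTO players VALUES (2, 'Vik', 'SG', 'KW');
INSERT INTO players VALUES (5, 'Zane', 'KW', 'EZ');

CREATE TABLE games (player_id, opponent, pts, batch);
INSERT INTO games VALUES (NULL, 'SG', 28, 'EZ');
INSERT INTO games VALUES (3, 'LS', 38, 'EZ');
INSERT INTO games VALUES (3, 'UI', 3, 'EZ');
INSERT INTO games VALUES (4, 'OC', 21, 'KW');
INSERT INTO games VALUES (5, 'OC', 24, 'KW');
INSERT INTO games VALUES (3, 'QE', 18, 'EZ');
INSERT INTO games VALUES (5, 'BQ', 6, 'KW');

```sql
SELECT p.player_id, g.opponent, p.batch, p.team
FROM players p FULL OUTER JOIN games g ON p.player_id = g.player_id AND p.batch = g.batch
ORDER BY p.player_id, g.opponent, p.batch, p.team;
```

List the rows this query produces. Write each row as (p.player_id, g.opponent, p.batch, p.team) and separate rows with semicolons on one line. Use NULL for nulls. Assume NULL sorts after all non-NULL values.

FULL OUTER JOIN keeps every row from both sides; unmatched rows get NULL for the other side's columns.
Matching on p.player_id = g.player_id AND p.batch = g.batch. A NULL in a compared column never satisfies the condition.
- p (player_id=3, batch=KW) has no partner → padded with NULL.
- p (player_id=5, batch=EZ) has no partner → padded with NULL.
- p (player_id=4, batch=KW) pairs with 1 row(s) of g.
- p (player_id=NULL, batch=KW) has no partner → padded with NULL.
- p (player_id=3, batch=EZ) pairs with 3 row(s) of g.
- p (player_id=3, batch=KW) has no partner → padded with NULL.
- p (player_id=2, batch=KW) has no partner → padded with NULL.
- p (player_id=5, batch=EZ) has no partner → padded with NULL.
- plus 3 unmatched g row(s), each kept with NULL p columns.

(2, NULL, KW, SG); (3, LS, EZ, NULL); (3, QE, EZ, NULL); (3, UI, EZ, NULL); (3, NULL, KW, EZ); (3, NULL, KW, KW); (4, OC, KW, EZ); (5, NULL, EZ, KW); (5, NULL, EZ, SG); (NULL, BQ, NULL, NULL); (NULL, OC, NULL, NULL); (NULL, SG, NULL, NULL); (NULL, NULL, KW, UI)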